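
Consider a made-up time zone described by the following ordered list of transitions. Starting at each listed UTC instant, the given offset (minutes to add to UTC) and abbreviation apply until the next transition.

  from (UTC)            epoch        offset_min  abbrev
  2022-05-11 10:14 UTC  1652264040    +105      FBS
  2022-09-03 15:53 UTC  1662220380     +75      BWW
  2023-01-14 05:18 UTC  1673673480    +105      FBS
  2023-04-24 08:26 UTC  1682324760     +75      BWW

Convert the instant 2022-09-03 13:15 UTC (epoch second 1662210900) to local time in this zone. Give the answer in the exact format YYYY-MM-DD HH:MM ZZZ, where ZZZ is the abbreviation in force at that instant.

Query: 2022-09-03 13:15 UTC
Rule 1/4 (FBS, +01:45): 2022-05-11 10:14 UTC ≤ query < 2022-09-03 15:53 UTC
13·60 + 15 + 105 = 900 min
900 = 0·1440 + 900; 900 = 15·60 + 0 → 15:00, same day
→ 2022-09-03 15:00 FBS

2022-09-03 15:00 FBS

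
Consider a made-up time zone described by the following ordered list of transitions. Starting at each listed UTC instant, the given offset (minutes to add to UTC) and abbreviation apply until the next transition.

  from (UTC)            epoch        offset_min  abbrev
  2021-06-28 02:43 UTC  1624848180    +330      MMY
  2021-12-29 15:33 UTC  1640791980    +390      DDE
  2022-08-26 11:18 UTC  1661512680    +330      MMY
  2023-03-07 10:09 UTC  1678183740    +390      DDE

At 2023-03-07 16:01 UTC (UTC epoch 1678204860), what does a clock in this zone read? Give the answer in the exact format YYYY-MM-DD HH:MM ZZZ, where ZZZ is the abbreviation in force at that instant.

2023-03-07 22:31 DDE

Query: 2023-03-07 16:01 UTC
Rule 4/4 (DDE, +06:30): 2023-03-07 10:09 UTC ≤ query < +∞
16·60 + 1 + 390 = 1351 min
1351 = 0·1440 + 1351; 1351 = 22·60 + 31 → 22:31, same day
→ 2023-03-07 22:31 DDE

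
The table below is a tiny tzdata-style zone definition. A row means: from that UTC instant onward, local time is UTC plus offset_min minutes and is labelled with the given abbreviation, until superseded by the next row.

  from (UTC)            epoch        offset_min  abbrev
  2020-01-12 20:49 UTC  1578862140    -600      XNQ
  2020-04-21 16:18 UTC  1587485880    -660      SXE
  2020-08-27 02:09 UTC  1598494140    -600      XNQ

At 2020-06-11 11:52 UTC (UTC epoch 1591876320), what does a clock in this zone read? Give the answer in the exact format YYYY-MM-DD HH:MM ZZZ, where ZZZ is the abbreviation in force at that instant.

Query: 2020-06-11 11:52 UTC
Rule 2/3 (SXE, -11:00): 2020-04-21 16:18 UTC ≤ query < 2020-08-27 02:09 UTC
11·60 + 52 - 660 = 52 min
52 = 0·1440 + 52; 52 = 0·60 + 52 → 00:52, same day
→ 2020-06-11 00:52 SXE

2020-06-11 00:52 SXE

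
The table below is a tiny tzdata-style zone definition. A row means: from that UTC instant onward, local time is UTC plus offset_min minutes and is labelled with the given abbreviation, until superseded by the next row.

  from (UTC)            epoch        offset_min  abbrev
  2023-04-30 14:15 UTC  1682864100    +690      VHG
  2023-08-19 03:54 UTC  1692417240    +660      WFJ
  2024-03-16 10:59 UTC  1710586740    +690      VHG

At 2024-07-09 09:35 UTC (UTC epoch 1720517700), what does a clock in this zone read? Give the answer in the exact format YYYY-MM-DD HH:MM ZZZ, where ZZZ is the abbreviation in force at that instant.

Query: 2024-07-09 09:35 UTC
Rule 3/3 (VHG, +11:30): 2024-03-16 10:59 UTC ≤ query < +∞
9·60 + 35 + 690 = 1265 min
1265 = 0·1440 + 1265; 1265 = 21·60 + 5 → 21:05, same day
→ 2024-07-09 21:05 VHG

2024-07-09 21:05 VHG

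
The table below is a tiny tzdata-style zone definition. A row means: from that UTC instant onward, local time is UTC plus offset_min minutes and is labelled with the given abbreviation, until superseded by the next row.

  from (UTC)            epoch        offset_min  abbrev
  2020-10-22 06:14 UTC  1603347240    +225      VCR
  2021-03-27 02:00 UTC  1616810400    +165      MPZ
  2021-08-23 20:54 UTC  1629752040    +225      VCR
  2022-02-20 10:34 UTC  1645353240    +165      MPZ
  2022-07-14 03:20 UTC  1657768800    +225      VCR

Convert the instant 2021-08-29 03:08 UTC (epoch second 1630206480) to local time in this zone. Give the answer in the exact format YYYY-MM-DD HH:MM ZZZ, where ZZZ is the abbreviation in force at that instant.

Query: 2021-08-29 03:08 UTC
Rule 3/5 (VCR, +03:45): 2021-08-23 20:54 UTC ≤ query < 2022-02-20 10:34 UTC
3·60 + 8 + 225 = 413 min
413 = 0·1440 + 413; 413 = 6·60 + 53 → 06:53, same day
→ 2021-08-29 06:53 VCR

2021-08-29 06:53 VCR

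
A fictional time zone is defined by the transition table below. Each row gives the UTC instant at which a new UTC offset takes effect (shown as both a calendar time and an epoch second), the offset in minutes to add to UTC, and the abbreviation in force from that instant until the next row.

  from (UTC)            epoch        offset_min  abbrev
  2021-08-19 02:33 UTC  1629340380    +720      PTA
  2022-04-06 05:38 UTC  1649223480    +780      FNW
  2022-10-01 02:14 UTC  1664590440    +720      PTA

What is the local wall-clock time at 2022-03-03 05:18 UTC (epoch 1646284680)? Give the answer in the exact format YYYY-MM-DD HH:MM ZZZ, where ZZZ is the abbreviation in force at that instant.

2022-03-03 17:18 PTA

Query: 2022-03-03 05:18 UTC
Rule 1/3 (PTA, +12:00): 2021-08-19 02:33 UTC ≤ query < 2022-04-06 05:38 UTC
5·60 + 18 + 720 = 1038 min
1038 = 0·1440 + 1038; 1038 = 17·60 + 18 → 17:18, same day
→ 2022-03-03 17:18 PTA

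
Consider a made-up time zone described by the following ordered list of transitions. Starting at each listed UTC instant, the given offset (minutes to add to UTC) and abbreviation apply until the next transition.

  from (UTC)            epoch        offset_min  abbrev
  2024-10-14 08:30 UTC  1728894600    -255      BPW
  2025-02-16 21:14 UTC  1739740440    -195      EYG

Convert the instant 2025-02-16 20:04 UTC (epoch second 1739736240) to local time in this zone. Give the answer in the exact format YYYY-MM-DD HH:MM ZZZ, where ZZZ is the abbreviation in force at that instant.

Query: 2025-02-16 20:04 UTC
Rule 1/2 (BPW, -04:15): 2024-10-14 08:30 UTC ≤ query < 2025-02-16 21:14 UTC
20·60 + 4 - 255 = 949 min
949 = 0·1440 + 949; 949 = 15·60 + 49 → 15:49, same day
→ 2025-02-16 15:49 BPW

2025-02-16 15:49 BPW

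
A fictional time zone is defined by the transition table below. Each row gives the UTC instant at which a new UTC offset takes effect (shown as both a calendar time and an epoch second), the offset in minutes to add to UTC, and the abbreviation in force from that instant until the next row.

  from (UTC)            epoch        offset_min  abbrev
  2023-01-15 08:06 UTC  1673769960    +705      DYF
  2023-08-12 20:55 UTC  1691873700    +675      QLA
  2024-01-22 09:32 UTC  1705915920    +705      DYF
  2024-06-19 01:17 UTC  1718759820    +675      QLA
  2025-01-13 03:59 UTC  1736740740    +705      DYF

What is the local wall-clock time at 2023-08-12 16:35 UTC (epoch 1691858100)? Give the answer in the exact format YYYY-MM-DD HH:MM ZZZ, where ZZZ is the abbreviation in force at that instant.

2023-08-13 04:20 DYF

Query: 2023-08-12 16:35 UTC
Rule 1/5 (DYF, +11:45): 2023-01-15 08:06 UTC ≤ query < 2023-08-12 20:55 UTC
16·60 + 35 + 705 = 1700 min
1700 = 1·1440 + 260; 260 = 4·60 + 20 → 04:20, 2023-08-12 + 1 day = 2023-08-13
→ 2023-08-13 04:20 DYF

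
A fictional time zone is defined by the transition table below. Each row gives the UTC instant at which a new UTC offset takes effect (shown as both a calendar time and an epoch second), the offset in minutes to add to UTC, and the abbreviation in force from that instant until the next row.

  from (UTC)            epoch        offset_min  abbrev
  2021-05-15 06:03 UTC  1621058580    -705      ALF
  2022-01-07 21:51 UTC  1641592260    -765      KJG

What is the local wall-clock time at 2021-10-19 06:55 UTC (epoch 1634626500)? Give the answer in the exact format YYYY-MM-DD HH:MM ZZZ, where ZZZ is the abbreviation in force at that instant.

2021-10-18 19:10 ALF

Query: 2021-10-19 06:55 UTC
Rule 1/2 (ALF, -11:45): 2021-05-15 06:03 UTC ≤ query < 2022-01-07 21:51 UTC
6·60 + 55 - 705 = -290 min
-290 = -1·1440 + 1150; 1150 = 19·60 + 10 → 19:10, 2021-10-19 - 1 day = 2021-10-18
→ 2021-10-18 19:10 ALF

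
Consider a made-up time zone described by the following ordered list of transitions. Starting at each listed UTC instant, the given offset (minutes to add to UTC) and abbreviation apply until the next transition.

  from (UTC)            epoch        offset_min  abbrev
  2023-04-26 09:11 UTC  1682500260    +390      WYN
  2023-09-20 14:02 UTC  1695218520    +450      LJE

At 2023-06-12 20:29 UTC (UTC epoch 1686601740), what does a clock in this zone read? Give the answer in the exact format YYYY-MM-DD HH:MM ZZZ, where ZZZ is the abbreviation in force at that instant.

2023-06-13 02:59 WYN

Query: 2023-06-12 20:29 UTC
Rule 1/2 (WYN, +06:30): 2023-04-26 09:11 UTC ≤ query < 2023-09-20 14:02 UTC
20·60 + 29 + 390 = 1619 min
1619 = 1·1440 + 179; 179 = 2·60 + 59 → 02:59, 2023-06-12 + 1 day = 2023-06-13
→ 2023-06-13 02:59 WYN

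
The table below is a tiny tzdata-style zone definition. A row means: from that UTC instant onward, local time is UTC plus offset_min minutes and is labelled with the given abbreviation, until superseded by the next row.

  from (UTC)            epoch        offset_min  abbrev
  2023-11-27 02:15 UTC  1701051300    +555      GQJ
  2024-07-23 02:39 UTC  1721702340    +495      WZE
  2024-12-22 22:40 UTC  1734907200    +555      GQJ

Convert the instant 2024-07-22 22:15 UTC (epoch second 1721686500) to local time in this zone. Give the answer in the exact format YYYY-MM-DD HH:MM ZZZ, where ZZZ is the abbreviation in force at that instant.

2024-07-23 07:30 GQJ

Query: 2024-07-22 22:15 UTC
Rule 1/3 (GQJ, +09:15): 2023-11-27 02:15 UTC ≤ query < 2024-07-23 02:39 UTC
22·60 + 15 + 555 = 1890 min
1890 = 1·1440 + 450; 450 = 7·60 + 30 → 07:30, 2024-07-22 + 1 day = 2024-07-23
→ 2024-07-23 07:30 GQJ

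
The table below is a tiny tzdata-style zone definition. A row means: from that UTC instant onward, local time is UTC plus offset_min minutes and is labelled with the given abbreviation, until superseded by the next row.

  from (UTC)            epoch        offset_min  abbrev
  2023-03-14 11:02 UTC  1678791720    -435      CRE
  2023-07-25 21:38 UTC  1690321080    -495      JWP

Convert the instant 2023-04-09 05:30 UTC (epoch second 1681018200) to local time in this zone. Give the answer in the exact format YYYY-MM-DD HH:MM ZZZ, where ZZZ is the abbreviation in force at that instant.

2023-04-08 22:15 CRE

Query: 2023-04-09 05:30 UTC
Rule 1/2 (CRE, -07:15): 2023-03-14 11:02 UTC ≤ query < 2023-07-25 21:38 UTC
5·60 + 30 - 435 = -105 min
-105 = -1·1440 + 1335; 1335 = 22·60 + 15 → 22:15, 2023-04-09 - 1 day = 2023-04-08
→ 2023-04-08 22:15 CRE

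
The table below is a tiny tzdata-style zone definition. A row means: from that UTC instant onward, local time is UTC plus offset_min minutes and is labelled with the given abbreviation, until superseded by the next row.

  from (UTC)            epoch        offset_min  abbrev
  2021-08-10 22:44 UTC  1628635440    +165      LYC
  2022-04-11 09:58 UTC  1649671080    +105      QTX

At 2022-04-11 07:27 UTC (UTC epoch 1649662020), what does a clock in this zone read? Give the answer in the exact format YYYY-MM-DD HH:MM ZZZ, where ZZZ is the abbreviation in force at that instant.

2022-04-11 10:12 LYC

Query: 2022-04-11 07:27 UTC
Rule 1/2 (LYC, +02:45): 2021-08-10 22:44 UTC ≤ query < 2022-04-11 09:58 UTC
7·60 + 27 + 165 = 612 min
612 = 0·1440 + 612; 612 = 10·60 + 12 → 10:12, same day
→ 2022-04-11 10:12 LYC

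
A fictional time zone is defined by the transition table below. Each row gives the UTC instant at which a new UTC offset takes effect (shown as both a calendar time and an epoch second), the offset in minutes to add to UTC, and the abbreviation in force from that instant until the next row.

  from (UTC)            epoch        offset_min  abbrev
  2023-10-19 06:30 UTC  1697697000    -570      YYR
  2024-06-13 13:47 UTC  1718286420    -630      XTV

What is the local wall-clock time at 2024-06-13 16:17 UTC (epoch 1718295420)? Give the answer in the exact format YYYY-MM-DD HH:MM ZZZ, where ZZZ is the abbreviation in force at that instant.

2024-06-13 05:47 XTV

Query: 2024-06-13 16:17 UTC
Rule 2/2 (XTV, -10:30): 2024-06-13 13:47 UTC ≤ query < +∞
16·60 + 17 - 630 = 347 min
347 = 0·1440 + 347; 347 = 5·60 + 47 → 05:47, same day
→ 2024-06-13 05:47 XTV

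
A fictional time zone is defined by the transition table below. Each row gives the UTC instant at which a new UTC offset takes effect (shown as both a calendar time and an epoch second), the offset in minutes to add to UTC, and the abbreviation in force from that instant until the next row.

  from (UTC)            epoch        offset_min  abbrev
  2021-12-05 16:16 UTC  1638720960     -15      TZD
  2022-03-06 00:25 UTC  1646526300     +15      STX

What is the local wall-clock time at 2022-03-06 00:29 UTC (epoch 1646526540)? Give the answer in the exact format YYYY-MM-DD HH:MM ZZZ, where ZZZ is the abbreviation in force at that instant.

2022-03-06 00:44 STX

Query: 2022-03-06 00:29 UTC
Rule 2/2 (STX, +00:15): 2022-03-06 00:25 UTC ≤ query < +∞
0·60 + 29 + 15 = 44 min
44 = 0·1440 + 44; 44 = 0·60 + 44 → 00:44, same day
→ 2022-03-06 00:44 STX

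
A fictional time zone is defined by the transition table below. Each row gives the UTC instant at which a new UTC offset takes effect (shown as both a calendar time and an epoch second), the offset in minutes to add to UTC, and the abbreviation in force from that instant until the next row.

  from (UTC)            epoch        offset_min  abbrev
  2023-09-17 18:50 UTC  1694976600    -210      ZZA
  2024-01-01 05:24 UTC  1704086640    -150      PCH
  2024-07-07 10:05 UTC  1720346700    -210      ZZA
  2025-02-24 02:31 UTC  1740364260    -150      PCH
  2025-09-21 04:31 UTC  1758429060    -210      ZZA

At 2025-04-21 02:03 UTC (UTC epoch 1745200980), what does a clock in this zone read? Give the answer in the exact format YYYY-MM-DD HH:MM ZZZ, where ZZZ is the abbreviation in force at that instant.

2025-04-20 23:33 PCH

Query: 2025-04-21 02:03 UTC
Rule 4/5 (PCH, -02:30): 2025-02-24 02:31 UTC ≤ query < 2025-09-21 04:31 UTC
2·60 + 3 - 150 = -27 min
-27 = -1·1440 + 1413; 1413 = 23·60 + 33 → 23:33, 2025-04-21 - 1 day = 2025-04-20
→ 2025-04-20 23:33 PCH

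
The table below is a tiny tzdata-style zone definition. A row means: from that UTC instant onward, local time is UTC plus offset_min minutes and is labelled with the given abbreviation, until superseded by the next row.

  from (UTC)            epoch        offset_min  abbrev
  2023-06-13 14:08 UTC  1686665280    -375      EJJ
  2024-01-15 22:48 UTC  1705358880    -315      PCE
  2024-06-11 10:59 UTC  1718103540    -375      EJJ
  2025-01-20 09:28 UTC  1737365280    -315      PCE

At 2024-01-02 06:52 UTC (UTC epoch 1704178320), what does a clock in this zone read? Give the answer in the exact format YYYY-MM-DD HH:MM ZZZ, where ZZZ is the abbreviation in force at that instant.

Query: 2024-01-02 06:52 UTC
Rule 1/4 (EJJ, -06:15): 2023-06-13 14:08 UTC ≤ query < 2024-01-15 22:48 UTC
6·60 + 52 - 375 = 37 min
37 = 0·1440 + 37; 37 = 0·60 + 37 → 00:37, same day
→ 2024-01-02 00:37 EJJ

2024-01-02 00:37 EJJ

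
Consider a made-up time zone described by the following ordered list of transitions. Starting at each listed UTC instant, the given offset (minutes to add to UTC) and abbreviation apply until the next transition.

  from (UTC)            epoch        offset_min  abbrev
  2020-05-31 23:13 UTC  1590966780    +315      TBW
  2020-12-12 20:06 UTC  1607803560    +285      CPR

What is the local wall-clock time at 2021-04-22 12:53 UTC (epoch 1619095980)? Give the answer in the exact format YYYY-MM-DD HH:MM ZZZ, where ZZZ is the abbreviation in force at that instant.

Query: 2021-04-22 12:53 UTC
Rule 2/2 (CPR, +04:45): 2020-12-12 20:06 UTC ≤ query < +∞
12·60 + 53 + 285 = 1058 min
1058 = 0·1440 + 1058; 1058 = 17·60 + 38 → 17:38, same day
→ 2021-04-22 17:38 CPR

2021-04-22 17:38 CPR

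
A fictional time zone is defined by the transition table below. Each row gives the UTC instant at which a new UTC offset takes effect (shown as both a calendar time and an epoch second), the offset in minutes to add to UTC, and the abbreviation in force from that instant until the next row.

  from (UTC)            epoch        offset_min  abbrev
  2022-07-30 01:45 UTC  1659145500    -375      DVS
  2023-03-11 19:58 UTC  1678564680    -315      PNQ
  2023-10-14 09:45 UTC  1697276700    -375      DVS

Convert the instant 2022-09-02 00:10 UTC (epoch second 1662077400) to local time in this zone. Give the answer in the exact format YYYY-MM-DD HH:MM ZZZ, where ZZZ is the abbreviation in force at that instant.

Query: 2022-09-02 00:10 UTC
Rule 1/3 (DVS, -06:15): 2022-07-30 01:45 UTC ≤ query < 2023-03-11 19:58 UTC
0·60 + 10 - 375 = -365 min
-365 = -1·1440 + 1075; 1075 = 17·60 + 55 → 17:55, 2022-09-02 - 1 day = 2022-09-01
→ 2022-09-01 17:55 DVS

2022-09-01 17:55 DVS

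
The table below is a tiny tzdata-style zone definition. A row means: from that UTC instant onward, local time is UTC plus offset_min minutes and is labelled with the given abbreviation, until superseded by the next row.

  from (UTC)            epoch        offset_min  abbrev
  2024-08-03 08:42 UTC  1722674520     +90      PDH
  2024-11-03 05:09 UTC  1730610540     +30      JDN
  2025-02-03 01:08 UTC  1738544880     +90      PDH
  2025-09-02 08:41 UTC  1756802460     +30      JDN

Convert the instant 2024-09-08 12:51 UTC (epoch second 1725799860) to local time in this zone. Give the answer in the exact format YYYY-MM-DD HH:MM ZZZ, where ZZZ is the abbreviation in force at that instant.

Query: 2024-09-08 12:51 UTC
Rule 1/4 (PDH, +01:30): 2024-08-03 08:42 UTC ≤ query < 2024-11-03 05:09 UTC
12·60 + 51 + 90 = 861 min
861 = 0·1440 + 861; 861 = 14·60 + 21 → 14:21, same day
→ 2024-09-08 14:21 PDH

2024-09-08 14:21 PDH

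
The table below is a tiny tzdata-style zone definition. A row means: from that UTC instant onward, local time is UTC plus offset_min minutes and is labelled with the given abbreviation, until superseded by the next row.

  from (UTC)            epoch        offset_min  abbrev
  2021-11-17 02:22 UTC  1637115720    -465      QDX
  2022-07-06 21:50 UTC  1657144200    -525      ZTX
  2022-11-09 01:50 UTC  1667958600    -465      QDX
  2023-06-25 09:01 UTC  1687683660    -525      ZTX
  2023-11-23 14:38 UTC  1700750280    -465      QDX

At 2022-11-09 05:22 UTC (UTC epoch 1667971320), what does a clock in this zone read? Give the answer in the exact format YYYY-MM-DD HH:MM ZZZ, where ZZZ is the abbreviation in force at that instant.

2022-11-08 21:37 QDX

Query: 2022-11-09 05:22 UTC
Rule 3/5 (QDX, -07:45): 2022-11-09 01:50 UTC ≤ query < 2023-06-25 09:01 UTC
5·60 + 22 - 465 = -143 min
-143 = -1·1440 + 1297; 1297 = 21·60 + 37 → 21:37, 2022-11-09 - 1 day = 2022-11-08
→ 2022-11-08 21:37 QDX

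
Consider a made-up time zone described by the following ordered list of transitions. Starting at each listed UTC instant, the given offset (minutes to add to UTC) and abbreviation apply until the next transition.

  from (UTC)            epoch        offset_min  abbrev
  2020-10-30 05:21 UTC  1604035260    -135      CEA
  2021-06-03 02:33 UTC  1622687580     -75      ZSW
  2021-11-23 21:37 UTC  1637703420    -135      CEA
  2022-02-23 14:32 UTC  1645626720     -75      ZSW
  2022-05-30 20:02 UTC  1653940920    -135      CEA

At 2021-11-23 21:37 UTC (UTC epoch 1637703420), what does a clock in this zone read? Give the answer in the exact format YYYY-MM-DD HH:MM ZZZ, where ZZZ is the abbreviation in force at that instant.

2021-11-23 19:22 CEA

Query: 2021-11-23 21:37 UTC
Rule 3/5 (CEA, -02:15): 2021-11-23 21:37 UTC ≤ query < 2022-02-23 14:32 UTC
21·60 + 37 - 135 = 1162 min
1162 = 0·1440 + 1162; 1162 = 19·60 + 22 → 19:22, same day
→ 2021-11-23 19:22 CEA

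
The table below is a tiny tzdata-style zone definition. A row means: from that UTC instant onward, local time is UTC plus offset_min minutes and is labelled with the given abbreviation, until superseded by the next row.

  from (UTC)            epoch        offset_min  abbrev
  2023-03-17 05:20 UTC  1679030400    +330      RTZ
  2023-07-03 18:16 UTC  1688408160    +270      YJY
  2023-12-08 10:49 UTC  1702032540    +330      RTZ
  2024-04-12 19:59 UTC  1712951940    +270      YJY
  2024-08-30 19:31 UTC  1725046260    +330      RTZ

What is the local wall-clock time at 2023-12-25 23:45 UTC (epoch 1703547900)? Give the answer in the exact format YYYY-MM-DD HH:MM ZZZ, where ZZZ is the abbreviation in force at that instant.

2023-12-26 05:15 RTZ

Query: 2023-12-25 23:45 UTC
Rule 3/5 (RTZ, +05:30): 2023-12-08 10:49 UTC ≤ query < 2024-04-12 19:59 UTC
23·60 + 45 + 330 = 1755 min
1755 = 1·1440 + 315; 315 = 5·60 + 15 → 05:15, 2023-12-25 + 1 day = 2023-12-26
→ 2023-12-26 05:15 RTZ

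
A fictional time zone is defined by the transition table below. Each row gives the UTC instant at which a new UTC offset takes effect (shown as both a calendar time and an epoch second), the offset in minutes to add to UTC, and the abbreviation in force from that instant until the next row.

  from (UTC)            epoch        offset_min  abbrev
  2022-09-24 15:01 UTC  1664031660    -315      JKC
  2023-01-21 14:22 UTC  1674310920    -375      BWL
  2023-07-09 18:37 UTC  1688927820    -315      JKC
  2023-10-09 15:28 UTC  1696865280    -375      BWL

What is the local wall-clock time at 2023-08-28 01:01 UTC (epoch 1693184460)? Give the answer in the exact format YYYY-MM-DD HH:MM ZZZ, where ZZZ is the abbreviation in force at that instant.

Query: 2023-08-28 01:01 UTC
Rule 3/4 (JKC, -05:15): 2023-07-09 18:37 UTC ≤ query < 2023-10-09 15:28 UTC
1·60 + 1 - 315 = -254 min
-254 = -1·1440 + 1186; 1186 = 19·60 + 46 → 19:46, 2023-08-28 - 1 day = 2023-08-27
→ 2023-08-27 19:46 JKC

2023-08-27 19:46 JKC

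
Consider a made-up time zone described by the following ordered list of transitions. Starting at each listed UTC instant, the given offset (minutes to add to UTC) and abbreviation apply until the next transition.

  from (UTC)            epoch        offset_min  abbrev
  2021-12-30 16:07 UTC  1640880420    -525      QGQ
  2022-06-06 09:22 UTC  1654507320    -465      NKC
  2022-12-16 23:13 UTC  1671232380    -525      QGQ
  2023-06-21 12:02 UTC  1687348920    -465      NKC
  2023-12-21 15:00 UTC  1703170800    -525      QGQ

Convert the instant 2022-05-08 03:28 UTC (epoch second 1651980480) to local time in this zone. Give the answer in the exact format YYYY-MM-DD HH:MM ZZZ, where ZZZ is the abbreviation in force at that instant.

Query: 2022-05-08 03:28 UTC
Rule 1/5 (QGQ, -08:45): 2021-12-30 16:07 UTC ≤ query < 2022-06-06 09:22 UTC
3·60 + 28 - 525 = -317 min
-317 = -1·1440 + 1123; 1123 = 18·60 + 43 → 18:43, 2022-05-08 - 1 day = 2022-05-07
→ 2022-05-07 18:43 QGQ

2022-05-07 18:43 QGQ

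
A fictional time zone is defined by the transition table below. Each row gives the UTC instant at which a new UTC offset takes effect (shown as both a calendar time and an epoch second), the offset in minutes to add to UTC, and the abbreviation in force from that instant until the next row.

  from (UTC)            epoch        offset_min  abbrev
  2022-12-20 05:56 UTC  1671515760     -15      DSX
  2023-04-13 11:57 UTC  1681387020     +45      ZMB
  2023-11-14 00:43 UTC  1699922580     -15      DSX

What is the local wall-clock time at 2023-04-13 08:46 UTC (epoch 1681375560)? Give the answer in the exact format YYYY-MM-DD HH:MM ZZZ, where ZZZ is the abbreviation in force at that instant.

Query: 2023-04-13 08:46 UTC
Rule 1/3 (DSX, -00:15): 2022-12-20 05:56 UTC ≤ query < 2023-04-13 11:57 UTC
8·60 + 46 - 15 = 511 min
511 = 0·1440 + 511; 511 = 8·60 + 31 → 08:31, same day
→ 2023-04-13 08:31 DSX

2023-04-13 08:31 DSX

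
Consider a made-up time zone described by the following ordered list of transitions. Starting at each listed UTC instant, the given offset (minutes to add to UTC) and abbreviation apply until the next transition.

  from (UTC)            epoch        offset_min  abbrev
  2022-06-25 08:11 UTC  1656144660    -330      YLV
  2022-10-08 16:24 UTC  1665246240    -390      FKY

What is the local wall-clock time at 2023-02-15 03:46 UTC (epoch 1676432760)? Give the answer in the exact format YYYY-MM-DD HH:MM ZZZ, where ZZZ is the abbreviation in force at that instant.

2023-02-14 21:16 FKY

Query: 2023-02-15 03:46 UTC
Rule 2/2 (FKY, -06:30): 2022-10-08 16:24 UTC ≤ query < +∞
3·60 + 46 - 390 = -164 min
-164 = -1·1440 + 1276; 1276 = 21·60 + 16 → 21:16, 2023-02-15 - 1 day = 2023-02-14
→ 2023-02-14 21:16 FKY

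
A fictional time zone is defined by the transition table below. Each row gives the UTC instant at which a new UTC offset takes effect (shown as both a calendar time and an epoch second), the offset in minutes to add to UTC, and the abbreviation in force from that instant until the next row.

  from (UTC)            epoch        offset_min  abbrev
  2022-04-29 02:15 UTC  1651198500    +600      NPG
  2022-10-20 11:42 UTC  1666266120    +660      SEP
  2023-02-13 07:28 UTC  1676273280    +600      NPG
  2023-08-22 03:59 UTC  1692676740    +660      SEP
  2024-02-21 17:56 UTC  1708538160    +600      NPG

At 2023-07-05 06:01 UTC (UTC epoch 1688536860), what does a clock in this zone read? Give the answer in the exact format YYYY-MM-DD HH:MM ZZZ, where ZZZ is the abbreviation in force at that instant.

Query: 2023-07-05 06:01 UTC
Rule 3/5 (NPG, +10:00): 2023-02-13 07:28 UTC ≤ query < 2023-08-22 03:59 UTC
6·60 + 1 + 600 = 961 min
961 = 0·1440 + 961; 961 = 16·60 + 1 → 16:01, same day
→ 2023-07-05 16:01 NPG

2023-07-05 16:01 NPG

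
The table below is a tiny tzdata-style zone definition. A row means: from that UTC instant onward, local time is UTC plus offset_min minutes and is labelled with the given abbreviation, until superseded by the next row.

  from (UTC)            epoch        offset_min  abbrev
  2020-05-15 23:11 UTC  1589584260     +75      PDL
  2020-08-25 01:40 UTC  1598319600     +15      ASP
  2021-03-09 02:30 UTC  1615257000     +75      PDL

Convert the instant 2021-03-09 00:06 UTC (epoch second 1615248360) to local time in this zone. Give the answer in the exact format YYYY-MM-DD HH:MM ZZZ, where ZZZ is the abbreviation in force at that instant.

2021-03-09 00:21 ASP

Query: 2021-03-09 00:06 UTC
Rule 2/3 (ASP, +00:15): 2020-08-25 01:40 UTC ≤ query < 2021-03-09 02:30 UTC
0·60 + 6 + 15 = 21 min
21 = 0·1440 + 21; 21 = 0·60 + 21 → 00:21, same day
→ 2021-03-09 00:21 ASP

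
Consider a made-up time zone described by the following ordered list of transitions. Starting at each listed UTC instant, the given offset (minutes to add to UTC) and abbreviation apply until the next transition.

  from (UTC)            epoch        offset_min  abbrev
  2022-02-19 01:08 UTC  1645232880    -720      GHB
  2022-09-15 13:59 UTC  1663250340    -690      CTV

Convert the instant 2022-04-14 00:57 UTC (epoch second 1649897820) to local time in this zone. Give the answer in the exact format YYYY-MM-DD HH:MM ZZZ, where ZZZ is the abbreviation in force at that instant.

2022-04-13 12:57 GHB

Query: 2022-04-14 00:57 UTC
Rule 1/2 (GHB, -12:00): 2022-02-19 01:08 UTC ≤ query < 2022-09-15 13:59 UTC
0·60 + 57 - 720 = -663 min
-663 = -1·1440 + 777; 777 = 12·60 + 57 → 12:57, 2022-04-14 - 1 day = 2022-04-13
→ 2022-04-13 12:57 GHB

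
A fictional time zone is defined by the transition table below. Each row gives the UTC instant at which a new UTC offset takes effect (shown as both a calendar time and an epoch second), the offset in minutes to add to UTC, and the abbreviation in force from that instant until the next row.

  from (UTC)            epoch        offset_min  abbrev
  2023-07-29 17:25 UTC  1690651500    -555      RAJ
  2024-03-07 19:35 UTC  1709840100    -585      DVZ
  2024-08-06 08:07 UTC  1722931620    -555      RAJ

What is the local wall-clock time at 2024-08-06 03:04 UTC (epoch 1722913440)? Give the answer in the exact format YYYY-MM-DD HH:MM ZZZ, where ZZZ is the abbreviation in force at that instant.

Query: 2024-08-06 03:04 UTC
Rule 2/3 (DVZ, -09:45): 2024-03-07 19:35 UTC ≤ query < 2024-08-06 08:07 UTC
3·60 + 4 - 585 = -401 min
-401 = -1·1440 + 1039; 1039 = 17·60 + 19 → 17:19, 2024-08-06 - 1 day = 2024-08-05
→ 2024-08-05 17:19 DVZ

2024-08-05 17:19 DVZ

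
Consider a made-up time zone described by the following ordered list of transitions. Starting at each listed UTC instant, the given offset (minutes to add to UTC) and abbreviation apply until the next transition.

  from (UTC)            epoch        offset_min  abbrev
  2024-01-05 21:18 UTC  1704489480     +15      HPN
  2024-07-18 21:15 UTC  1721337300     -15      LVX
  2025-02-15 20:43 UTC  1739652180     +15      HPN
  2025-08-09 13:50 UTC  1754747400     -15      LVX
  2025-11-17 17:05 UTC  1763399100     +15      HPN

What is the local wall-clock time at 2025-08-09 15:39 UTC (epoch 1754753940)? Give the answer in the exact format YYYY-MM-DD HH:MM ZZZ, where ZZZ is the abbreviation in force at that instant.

Query: 2025-08-09 15:39 UTC
Rule 4/5 (LVX, -00:15): 2025-08-09 13:50 UTC ≤ query < 2025-11-17 17:05 UTC
15·60 + 39 - 15 = 924 min
924 = 0·1440 + 924; 924 = 15·60 + 24 → 15:24, same day
→ 2025-08-09 15:24 LVX

2025-08-09 15:24 LVX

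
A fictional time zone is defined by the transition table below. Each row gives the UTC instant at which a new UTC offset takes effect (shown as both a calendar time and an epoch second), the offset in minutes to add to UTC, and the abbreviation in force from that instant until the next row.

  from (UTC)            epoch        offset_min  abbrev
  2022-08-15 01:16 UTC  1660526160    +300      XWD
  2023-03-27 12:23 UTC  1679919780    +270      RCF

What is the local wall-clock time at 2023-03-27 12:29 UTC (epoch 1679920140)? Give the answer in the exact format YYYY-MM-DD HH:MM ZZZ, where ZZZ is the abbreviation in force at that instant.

Query: 2023-03-27 12:29 UTC
Rule 2/2 (RCF, +04:30): 2023-03-27 12:23 UTC ≤ query < +∞
12·60 + 29 + 270 = 1019 min
1019 = 0·1440 + 1019; 1019 = 16·60 + 59 → 16:59, same day
→ 2023-03-27 16:59 RCF

2023-03-27 16:59 RCF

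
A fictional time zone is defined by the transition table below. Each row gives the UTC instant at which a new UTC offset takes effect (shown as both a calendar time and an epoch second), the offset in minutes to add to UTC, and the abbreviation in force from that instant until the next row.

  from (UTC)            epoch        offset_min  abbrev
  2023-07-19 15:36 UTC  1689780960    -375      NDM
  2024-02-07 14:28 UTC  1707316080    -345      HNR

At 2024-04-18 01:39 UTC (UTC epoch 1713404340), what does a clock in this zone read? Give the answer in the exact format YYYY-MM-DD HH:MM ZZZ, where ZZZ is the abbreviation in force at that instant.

Query: 2024-04-18 01:39 UTC
Rule 2/2 (HNR, -05:45): 2024-02-07 14:28 UTC ≤ query < +∞
1·60 + 39 - 345 = -246 min
-246 = -1·1440 + 1194; 1194 = 19·60 + 54 → 19:54, 2024-04-18 - 1 day = 2024-04-17
→ 2024-04-17 19:54 HNR

2024-04-17 19:54 HNR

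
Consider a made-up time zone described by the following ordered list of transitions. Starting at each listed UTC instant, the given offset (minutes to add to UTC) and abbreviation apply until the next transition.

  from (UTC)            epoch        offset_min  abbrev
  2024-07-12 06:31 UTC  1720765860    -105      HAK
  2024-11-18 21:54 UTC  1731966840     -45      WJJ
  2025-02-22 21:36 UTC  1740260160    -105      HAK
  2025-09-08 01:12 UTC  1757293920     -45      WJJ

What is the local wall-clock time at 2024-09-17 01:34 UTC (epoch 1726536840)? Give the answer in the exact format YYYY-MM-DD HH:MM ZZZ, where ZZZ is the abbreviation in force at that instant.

Query: 2024-09-17 01:34 UTC
Rule 1/4 (HAK, -01:45): 2024-07-12 06:31 UTC ≤ query < 2024-11-18 21:54 UTC
1·60 + 34 - 105 = -11 min
-11 = -1·1440 + 1429; 1429 = 23·60 + 49 → 23:49, 2024-09-17 - 1 day = 2024-09-16
→ 2024-09-16 23:49 HAK

2024-09-16 23:49 HAK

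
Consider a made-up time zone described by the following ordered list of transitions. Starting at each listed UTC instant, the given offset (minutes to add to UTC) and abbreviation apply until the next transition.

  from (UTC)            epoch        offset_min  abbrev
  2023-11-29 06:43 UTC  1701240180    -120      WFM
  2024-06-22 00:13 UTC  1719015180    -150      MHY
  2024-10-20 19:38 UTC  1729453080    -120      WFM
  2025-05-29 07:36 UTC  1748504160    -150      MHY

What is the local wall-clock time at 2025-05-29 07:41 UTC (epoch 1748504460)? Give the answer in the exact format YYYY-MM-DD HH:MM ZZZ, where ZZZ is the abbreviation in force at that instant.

Query: 2025-05-29 07:41 UTC
Rule 4/4 (MHY, -02:30): 2025-05-29 07:36 UTC ≤ query < +∞
7·60 + 41 - 150 = 311 min
311 = 0·1440 + 311; 311 = 5·60 + 11 → 05:11, same day
→ 2025-05-29 05:11 MHY

2025-05-29 05:11 MHY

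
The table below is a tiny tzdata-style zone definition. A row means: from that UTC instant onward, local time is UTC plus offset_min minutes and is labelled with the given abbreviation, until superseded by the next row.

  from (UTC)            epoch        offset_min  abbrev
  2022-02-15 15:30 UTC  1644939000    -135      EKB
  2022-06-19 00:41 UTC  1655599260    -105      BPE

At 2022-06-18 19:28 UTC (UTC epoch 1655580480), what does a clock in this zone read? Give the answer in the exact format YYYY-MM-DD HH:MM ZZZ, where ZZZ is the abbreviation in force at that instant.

Query: 2022-06-18 19:28 UTC
Rule 1/2 (EKB, -02:15): 2022-02-15 15:30 UTC ≤ query < 2022-06-19 00:41 UTC
19·60 + 28 - 135 = 1033 min
1033 = 0·1440 + 1033; 1033 = 17·60 + 13 → 17:13, same day
→ 2022-06-18 17:13 EKB

2022-06-18 17:13 EKB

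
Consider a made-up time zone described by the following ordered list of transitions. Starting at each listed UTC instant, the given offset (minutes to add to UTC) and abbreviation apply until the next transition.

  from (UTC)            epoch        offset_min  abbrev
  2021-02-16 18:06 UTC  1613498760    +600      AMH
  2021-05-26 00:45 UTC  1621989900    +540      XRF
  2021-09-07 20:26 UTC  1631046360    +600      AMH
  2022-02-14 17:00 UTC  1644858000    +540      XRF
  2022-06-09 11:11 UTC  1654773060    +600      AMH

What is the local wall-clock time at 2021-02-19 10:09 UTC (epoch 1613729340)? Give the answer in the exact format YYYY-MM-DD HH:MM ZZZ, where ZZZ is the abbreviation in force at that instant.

Query: 2021-02-19 10:09 UTC
Rule 1/5 (AMH, +10:00): 2021-02-16 18:06 UTC ≤ query < 2021-05-26 00:45 UTC
10·60 + 9 + 600 = 1209 min
1209 = 0·1440 + 1209; 1209 = 20·60 + 9 → 20:09, same day
→ 2021-02-19 20:09 AMH

2021-02-19 20:09 AMH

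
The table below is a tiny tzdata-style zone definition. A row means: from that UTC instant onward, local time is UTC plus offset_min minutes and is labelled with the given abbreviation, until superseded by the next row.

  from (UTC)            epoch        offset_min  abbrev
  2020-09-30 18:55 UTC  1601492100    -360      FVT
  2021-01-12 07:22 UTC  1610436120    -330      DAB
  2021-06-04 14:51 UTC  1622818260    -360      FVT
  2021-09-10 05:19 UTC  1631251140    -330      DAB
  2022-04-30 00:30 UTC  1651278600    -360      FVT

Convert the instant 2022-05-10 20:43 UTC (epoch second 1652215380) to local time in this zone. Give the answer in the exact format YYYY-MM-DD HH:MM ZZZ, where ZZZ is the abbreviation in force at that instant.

2022-05-10 14:43 FVT

Query: 2022-05-10 20:43 UTC
Rule 5/5 (FVT, -06:00): 2022-04-30 00:30 UTC ≤ query < +∞
20·60 + 43 - 360 = 883 min
883 = 0·1440 + 883; 883 = 14·60 + 43 → 14:43, same day
→ 2022-05-10 14:43 FVT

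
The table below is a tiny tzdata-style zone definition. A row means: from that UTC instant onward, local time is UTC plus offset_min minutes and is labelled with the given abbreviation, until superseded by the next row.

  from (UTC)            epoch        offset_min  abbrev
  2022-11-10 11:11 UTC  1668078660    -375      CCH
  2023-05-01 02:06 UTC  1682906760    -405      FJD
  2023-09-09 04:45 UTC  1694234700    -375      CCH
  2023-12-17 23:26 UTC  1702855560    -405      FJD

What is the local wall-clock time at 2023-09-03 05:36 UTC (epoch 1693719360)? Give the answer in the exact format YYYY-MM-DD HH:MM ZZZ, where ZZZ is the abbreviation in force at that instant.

2023-09-02 22:51 FJD

Query: 2023-09-03 05:36 UTC
Rule 2/4 (FJD, -06:45): 2023-05-01 02:06 UTC ≤ query < 2023-09-09 04:45 UTC
5·60 + 36 - 405 = -69 min
-69 = -1·1440 + 1371; 1371 = 22·60 + 51 → 22:51, 2023-09-03 - 1 day = 2023-09-02
→ 2023-09-02 22:51 FJD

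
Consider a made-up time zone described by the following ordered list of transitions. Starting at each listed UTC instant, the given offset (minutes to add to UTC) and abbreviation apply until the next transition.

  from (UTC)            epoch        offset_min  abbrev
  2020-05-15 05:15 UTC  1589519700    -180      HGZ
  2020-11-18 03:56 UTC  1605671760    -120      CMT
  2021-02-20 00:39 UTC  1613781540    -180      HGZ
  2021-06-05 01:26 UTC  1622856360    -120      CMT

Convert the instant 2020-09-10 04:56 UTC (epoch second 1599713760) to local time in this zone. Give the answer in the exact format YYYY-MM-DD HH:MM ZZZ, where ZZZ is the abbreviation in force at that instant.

Query: 2020-09-10 04:56 UTC
Rule 1/4 (HGZ, -03:00): 2020-05-15 05:15 UTC ≤ query < 2020-11-18 03:56 UTC
4·60 + 56 - 180 = 116 min
116 = 0·1440 + 116; 116 = 1·60 + 56 → 01:56, same day
→ 2020-09-10 01:56 HGZ

2020-09-10 01:56 HGZ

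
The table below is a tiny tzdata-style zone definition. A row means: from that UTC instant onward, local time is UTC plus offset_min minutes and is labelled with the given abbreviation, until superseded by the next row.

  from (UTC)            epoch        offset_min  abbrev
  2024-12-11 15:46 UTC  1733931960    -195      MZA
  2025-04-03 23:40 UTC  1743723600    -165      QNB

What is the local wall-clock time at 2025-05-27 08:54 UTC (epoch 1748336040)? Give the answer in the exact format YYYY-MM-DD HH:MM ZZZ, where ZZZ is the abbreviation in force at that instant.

2025-05-27 06:09 QNB

Query: 2025-05-27 08:54 UTC
Rule 2/2 (QNB, -02:45): 2025-04-03 23:40 UTC ≤ query < +∞
8·60 + 54 - 165 = 369 min
369 = 0·1440 + 369; 369 = 6·60 + 9 → 06:09, same day
→ 2025-05-27 06:09 QNB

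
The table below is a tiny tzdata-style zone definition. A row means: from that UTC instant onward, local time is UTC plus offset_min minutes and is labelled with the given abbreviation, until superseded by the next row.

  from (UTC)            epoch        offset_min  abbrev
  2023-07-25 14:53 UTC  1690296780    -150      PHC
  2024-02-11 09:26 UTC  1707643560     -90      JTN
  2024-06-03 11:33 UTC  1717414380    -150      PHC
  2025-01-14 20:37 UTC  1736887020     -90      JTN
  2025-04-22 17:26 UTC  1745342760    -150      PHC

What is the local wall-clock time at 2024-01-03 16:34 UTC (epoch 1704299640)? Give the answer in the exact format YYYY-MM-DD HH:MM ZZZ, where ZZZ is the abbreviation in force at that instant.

Query: 2024-01-03 16:34 UTC
Rule 1/5 (PHC, -02:30): 2023-07-25 14:53 UTC ≤ query < 2024-02-11 09:26 UTC
16·60 + 34 - 150 = 844 min
844 = 0·1440 + 844; 844 = 14·60 + 4 → 14:04, same day
→ 2024-01-03 14:04 PHC

2024-01-03 14:04 PHC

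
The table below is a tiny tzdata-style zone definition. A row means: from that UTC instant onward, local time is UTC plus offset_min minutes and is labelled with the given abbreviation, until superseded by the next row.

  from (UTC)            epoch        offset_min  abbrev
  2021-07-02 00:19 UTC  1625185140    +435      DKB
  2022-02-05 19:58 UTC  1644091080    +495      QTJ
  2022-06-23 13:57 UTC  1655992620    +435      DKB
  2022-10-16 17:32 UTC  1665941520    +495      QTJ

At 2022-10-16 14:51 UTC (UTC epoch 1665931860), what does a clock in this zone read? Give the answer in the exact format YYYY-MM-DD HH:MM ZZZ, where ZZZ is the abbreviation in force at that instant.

Query: 2022-10-16 14:51 UTC
Rule 3/4 (DKB, +07:15): 2022-06-23 13:57 UTC ≤ query < 2022-10-16 17:32 UTC
14·60 + 51 + 435 = 1326 min
1326 = 0·1440 + 1326; 1326 = 22·60 + 6 → 22:06, same day
→ 2022-10-16 22:06 DKB

2022-10-16 22:06 DKB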